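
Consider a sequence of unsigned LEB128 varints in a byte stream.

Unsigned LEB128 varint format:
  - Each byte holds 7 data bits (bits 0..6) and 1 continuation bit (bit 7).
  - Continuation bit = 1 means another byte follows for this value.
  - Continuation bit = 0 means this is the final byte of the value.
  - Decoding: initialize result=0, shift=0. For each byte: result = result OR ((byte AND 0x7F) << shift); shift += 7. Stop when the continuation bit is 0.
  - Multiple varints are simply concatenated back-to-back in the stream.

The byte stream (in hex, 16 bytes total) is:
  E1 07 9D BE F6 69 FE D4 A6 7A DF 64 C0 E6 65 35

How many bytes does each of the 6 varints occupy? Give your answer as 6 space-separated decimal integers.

Answer: 2 4 4 2 3 1

Derivation:
  byte[0]=0xE1 cont=1 payload=0x61=97: acc |= 97<<0 -> acc=97 shift=7
  byte[1]=0x07 cont=0 payload=0x07=7: acc |= 7<<7 -> acc=993 shift=14 [end]
Varint 1: bytes[0:2] = E1 07 -> value 993 (2 byte(s))
  byte[2]=0x9D cont=1 payload=0x1D=29: acc |= 29<<0 -> acc=29 shift=7
  byte[3]=0xBE cont=1 payload=0x3E=62: acc |= 62<<7 -> acc=7965 shift=14
  byte[4]=0xF6 cont=1 payload=0x76=118: acc |= 118<<14 -> acc=1941277 shift=21
  byte[5]=0x69 cont=0 payload=0x69=105: acc |= 105<<21 -> acc=222142237 shift=28 [end]
Varint 2: bytes[2:6] = 9D BE F6 69 -> value 222142237 (4 byte(s))
  byte[6]=0xFE cont=1 payload=0x7E=126: acc |= 126<<0 -> acc=126 shift=7
  byte[7]=0xD4 cont=1 payload=0x54=84: acc |= 84<<7 -> acc=10878 shift=14
  byte[8]=0xA6 cont=1 payload=0x26=38: acc |= 38<<14 -> acc=633470 shift=21
  byte[9]=0x7A cont=0 payload=0x7A=122: acc |= 122<<21 -> acc=256486014 shift=28 [end]
Varint 3: bytes[6:10] = FE D4 A6 7A -> value 256486014 (4 byte(s))
  byte[10]=0xDF cont=1 payload=0x5F=95: acc |= 95<<0 -> acc=95 shift=7
  byte[11]=0x64 cont=0 payload=0x64=100: acc |= 100<<7 -> acc=12895 shift=14 [end]
Varint 4: bytes[10:12] = DF 64 -> value 12895 (2 byte(s))
  byte[12]=0xC0 cont=1 payload=0x40=64: acc |= 64<<0 -> acc=64 shift=7
  byte[13]=0xE6 cont=1 payload=0x66=102: acc |= 102<<7 -> acc=13120 shift=14
  byte[14]=0x65 cont=0 payload=0x65=101: acc |= 101<<14 -> acc=1667904 shift=21 [end]
Varint 5: bytes[12:15] = C0 E6 65 -> value 1667904 (3 byte(s))
  byte[15]=0x35 cont=0 payload=0x35=53: acc |= 53<<0 -> acc=53 shift=7 [end]
Varint 6: bytes[15:16] = 35 -> value 53 (1 byte(s))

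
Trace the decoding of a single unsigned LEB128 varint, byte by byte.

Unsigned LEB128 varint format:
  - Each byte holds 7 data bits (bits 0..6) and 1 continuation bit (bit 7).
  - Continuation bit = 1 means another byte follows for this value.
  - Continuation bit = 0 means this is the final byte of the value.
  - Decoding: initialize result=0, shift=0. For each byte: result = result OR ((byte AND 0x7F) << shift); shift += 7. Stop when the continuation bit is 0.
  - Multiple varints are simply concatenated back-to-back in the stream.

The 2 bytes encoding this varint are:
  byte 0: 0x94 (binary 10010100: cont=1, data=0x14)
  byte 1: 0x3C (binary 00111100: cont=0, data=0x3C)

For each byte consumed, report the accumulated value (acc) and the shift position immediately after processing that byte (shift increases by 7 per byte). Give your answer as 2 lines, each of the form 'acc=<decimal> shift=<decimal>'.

Answer: acc=20 shift=7
acc=7700 shift=14

Derivation:
byte 0=0x94: payload=0x14=20, contrib = 20<<0 = 20; acc -> 20, shift -> 7
byte 1=0x3C: payload=0x3C=60, contrib = 60<<7 = 7680; acc -> 7700, shift -> 14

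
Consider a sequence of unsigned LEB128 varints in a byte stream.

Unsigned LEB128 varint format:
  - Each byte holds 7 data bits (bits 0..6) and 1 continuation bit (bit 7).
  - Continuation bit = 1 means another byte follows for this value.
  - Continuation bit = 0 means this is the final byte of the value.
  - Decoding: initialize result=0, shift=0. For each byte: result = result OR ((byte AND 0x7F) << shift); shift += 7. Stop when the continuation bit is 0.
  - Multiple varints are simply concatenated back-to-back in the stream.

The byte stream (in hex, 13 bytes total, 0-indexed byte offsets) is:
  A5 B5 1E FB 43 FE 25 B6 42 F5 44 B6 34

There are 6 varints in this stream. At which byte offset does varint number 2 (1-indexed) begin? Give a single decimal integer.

  byte[0]=0xA5 cont=1 payload=0x25=37: acc |= 37<<0 -> acc=37 shift=7
  byte[1]=0xB5 cont=1 payload=0x35=53: acc |= 53<<7 -> acc=6821 shift=14
  byte[2]=0x1E cont=0 payload=0x1E=30: acc |= 30<<14 -> acc=498341 shift=21 [end]
Varint 1: bytes[0:3] = A5 B5 1E -> value 498341 (3 byte(s))
  byte[3]=0xFB cont=1 payload=0x7B=123: acc |= 123<<0 -> acc=123 shift=7
  byte[4]=0x43 cont=0 payload=0x43=67: acc |= 67<<7 -> acc=8699 shift=14 [end]
Varint 2: bytes[3:5] = FB 43 -> value 8699 (2 byte(s))
  byte[5]=0xFE cont=1 payload=0x7E=126: acc |= 126<<0 -> acc=126 shift=7
  byte[6]=0x25 cont=0 payload=0x25=37: acc |= 37<<7 -> acc=4862 shift=14 [end]
Varint 3: bytes[5:7] = FE 25 -> value 4862 (2 byte(s))
  byte[7]=0xB6 cont=1 payload=0x36=54: acc |= 54<<0 -> acc=54 shift=7
  byte[8]=0x42 cont=0 payload=0x42=66: acc |= 66<<7 -> acc=8502 shift=14 [end]
Varint 4: bytes[7:9] = B6 42 -> value 8502 (2 byte(s))
  byte[9]=0xF5 cont=1 payload=0x75=117: acc |= 117<<0 -> acc=117 shift=7
  byte[10]=0x44 cont=0 payload=0x44=68: acc |= 68<<7 -> acc=8821 shift=14 [end]
Varint 5: bytes[9:11] = F5 44 -> value 8821 (2 byte(s))
  byte[11]=0xB6 cont=1 payload=0x36=54: acc |= 54<<0 -> acc=54 shift=7
  byte[12]=0x34 cont=0 payload=0x34=52: acc |= 52<<7 -> acc=6710 shift=14 [end]
Varint 6: bytes[11:13] = B6 34 -> value 6710 (2 byte(s))

Answer: 3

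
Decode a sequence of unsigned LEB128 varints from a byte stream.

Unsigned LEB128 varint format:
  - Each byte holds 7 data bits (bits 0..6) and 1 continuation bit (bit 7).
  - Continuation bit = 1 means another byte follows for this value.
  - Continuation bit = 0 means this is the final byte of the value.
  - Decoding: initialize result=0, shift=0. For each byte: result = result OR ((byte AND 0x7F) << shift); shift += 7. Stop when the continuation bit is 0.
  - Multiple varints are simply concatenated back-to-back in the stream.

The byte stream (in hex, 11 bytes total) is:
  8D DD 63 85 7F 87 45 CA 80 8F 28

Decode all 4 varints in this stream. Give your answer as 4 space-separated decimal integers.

Answer: 1633933 16261 8839 84131914

Derivation:
  byte[0]=0x8D cont=1 payload=0x0D=13: acc |= 13<<0 -> acc=13 shift=7
  byte[1]=0xDD cont=1 payload=0x5D=93: acc |= 93<<7 -> acc=11917 shift=14
  byte[2]=0x63 cont=0 payload=0x63=99: acc |= 99<<14 -> acc=1633933 shift=21 [end]
Varint 1: bytes[0:3] = 8D DD 63 -> value 1633933 (3 byte(s))
  byte[3]=0x85 cont=1 payload=0x05=5: acc |= 5<<0 -> acc=5 shift=7
  byte[4]=0x7F cont=0 payload=0x7F=127: acc |= 127<<7 -> acc=16261 shift=14 [end]
Varint 2: bytes[3:5] = 85 7F -> value 16261 (2 byte(s))
  byte[5]=0x87 cont=1 payload=0x07=7: acc |= 7<<0 -> acc=7 shift=7
  byte[6]=0x45 cont=0 payload=0x45=69: acc |= 69<<7 -> acc=8839 shift=14 [end]
Varint 3: bytes[5:7] = 87 45 -> value 8839 (2 byte(s))
  byte[7]=0xCA cont=1 payload=0x4A=74: acc |= 74<<0 -> acc=74 shift=7
  byte[8]=0x80 cont=1 payload=0x00=0: acc |= 0<<7 -> acc=74 shift=14
  byte[9]=0x8F cont=1 payload=0x0F=15: acc |= 15<<14 -> acc=245834 shift=21
  byte[10]=0x28 cont=0 payload=0x28=40: acc |= 40<<21 -> acc=84131914 shift=28 [end]
Varint 4: bytes[7:11] = CA 80 8F 28 -> value 84131914 (4 byte(s))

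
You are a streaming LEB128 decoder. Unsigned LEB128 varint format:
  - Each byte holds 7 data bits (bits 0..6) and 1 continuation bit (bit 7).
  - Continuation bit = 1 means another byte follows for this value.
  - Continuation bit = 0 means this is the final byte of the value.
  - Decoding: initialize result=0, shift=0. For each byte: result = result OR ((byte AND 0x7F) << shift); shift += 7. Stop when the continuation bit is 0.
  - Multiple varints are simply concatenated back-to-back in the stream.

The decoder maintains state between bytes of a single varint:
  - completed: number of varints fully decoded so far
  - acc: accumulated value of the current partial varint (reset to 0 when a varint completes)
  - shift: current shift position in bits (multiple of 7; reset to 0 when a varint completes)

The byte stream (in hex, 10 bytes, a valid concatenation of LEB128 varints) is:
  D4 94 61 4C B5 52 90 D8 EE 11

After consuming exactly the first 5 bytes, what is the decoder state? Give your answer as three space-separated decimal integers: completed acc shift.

byte[0]=0xD4 cont=1 payload=0x54: acc |= 84<<0 -> completed=0 acc=84 shift=7
byte[1]=0x94 cont=1 payload=0x14: acc |= 20<<7 -> completed=0 acc=2644 shift=14
byte[2]=0x61 cont=0 payload=0x61: varint #1 complete (value=1591892); reset -> completed=1 acc=0 shift=0
byte[3]=0x4C cont=0 payload=0x4C: varint #2 complete (value=76); reset -> completed=2 acc=0 shift=0
byte[4]=0xB5 cont=1 payload=0x35: acc |= 53<<0 -> completed=2 acc=53 shift=7

Answer: 2 53 7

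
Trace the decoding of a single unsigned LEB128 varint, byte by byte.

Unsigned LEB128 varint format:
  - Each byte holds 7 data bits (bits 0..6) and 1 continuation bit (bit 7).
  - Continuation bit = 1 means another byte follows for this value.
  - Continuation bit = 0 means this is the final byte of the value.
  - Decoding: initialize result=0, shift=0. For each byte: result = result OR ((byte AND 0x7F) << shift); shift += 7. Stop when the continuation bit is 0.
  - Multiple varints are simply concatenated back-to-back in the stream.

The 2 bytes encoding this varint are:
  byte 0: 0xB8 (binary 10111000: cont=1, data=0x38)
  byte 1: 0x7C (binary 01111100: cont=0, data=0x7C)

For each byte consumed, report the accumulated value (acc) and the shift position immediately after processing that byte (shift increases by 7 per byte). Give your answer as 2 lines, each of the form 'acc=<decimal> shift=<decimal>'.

byte 0=0xB8: payload=0x38=56, contrib = 56<<0 = 56; acc -> 56, shift -> 7
byte 1=0x7C: payload=0x7C=124, contrib = 124<<7 = 15872; acc -> 15928, shift -> 14

Answer: acc=56 shift=7
acc=15928 shift=14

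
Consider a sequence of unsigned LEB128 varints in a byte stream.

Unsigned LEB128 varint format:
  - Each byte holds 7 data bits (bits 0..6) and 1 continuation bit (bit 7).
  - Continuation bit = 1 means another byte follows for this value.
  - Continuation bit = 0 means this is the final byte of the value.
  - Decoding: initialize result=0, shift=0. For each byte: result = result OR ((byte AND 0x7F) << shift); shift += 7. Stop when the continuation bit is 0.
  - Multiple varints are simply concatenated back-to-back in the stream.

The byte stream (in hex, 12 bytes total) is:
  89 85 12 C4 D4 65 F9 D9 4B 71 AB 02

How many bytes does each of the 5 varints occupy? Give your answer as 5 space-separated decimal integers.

Answer: 3 3 3 1 2

Derivation:
  byte[0]=0x89 cont=1 payload=0x09=9: acc |= 9<<0 -> acc=9 shift=7
  byte[1]=0x85 cont=1 payload=0x05=5: acc |= 5<<7 -> acc=649 shift=14
  byte[2]=0x12 cont=0 payload=0x12=18: acc |= 18<<14 -> acc=295561 shift=21 [end]
Varint 1: bytes[0:3] = 89 85 12 -> value 295561 (3 byte(s))
  byte[3]=0xC4 cont=1 payload=0x44=68: acc |= 68<<0 -> acc=68 shift=7
  byte[4]=0xD4 cont=1 payload=0x54=84: acc |= 84<<7 -> acc=10820 shift=14
  byte[5]=0x65 cont=0 payload=0x65=101: acc |= 101<<14 -> acc=1665604 shift=21 [end]
Varint 2: bytes[3:6] = C4 D4 65 -> value 1665604 (3 byte(s))
  byte[6]=0xF9 cont=1 payload=0x79=121: acc |= 121<<0 -> acc=121 shift=7
  byte[7]=0xD9 cont=1 payload=0x59=89: acc |= 89<<7 -> acc=11513 shift=14
  byte[8]=0x4B cont=0 payload=0x4B=75: acc |= 75<<14 -> acc=1240313 shift=21 [end]
Varint 3: bytes[6:9] = F9 D9 4B -> value 1240313 (3 byte(s))
  byte[9]=0x71 cont=0 payload=0x71=113: acc |= 113<<0 -> acc=113 shift=7 [end]
Varint 4: bytes[9:10] = 71 -> value 113 (1 byte(s))
  byte[10]=0xAB cont=1 payload=0x2B=43: acc |= 43<<0 -> acc=43 shift=7
  byte[11]=0x02 cont=0 payload=0x02=2: acc |= 2<<7 -> acc=299 shift=14 [end]
Varint 5: bytes[10:12] = AB 02 -> value 299 (2 byte(s))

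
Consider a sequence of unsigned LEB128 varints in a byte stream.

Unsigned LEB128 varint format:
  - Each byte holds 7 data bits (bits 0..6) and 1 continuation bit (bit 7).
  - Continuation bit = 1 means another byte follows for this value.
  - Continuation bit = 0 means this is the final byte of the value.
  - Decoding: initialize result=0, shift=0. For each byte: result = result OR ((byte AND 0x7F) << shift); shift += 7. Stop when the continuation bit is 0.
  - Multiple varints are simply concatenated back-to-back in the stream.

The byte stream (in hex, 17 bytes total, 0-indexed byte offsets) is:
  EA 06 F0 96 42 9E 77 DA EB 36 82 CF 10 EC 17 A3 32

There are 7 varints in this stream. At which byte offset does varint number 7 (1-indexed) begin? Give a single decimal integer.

Answer: 15

Derivation:
  byte[0]=0xEA cont=1 payload=0x6A=106: acc |= 106<<0 -> acc=106 shift=7
  byte[1]=0x06 cont=0 payload=0x06=6: acc |= 6<<7 -> acc=874 shift=14 [end]
Varint 1: bytes[0:2] = EA 06 -> value 874 (2 byte(s))
  byte[2]=0xF0 cont=1 payload=0x70=112: acc |= 112<<0 -> acc=112 shift=7
  byte[3]=0x96 cont=1 payload=0x16=22: acc |= 22<<7 -> acc=2928 shift=14
  byte[4]=0x42 cont=0 payload=0x42=66: acc |= 66<<14 -> acc=1084272 shift=21 [end]
Varint 2: bytes[2:5] = F0 96 42 -> value 1084272 (3 byte(s))
  byte[5]=0x9E cont=1 payload=0x1E=30: acc |= 30<<0 -> acc=30 shift=7
  byte[6]=0x77 cont=0 payload=0x77=119: acc |= 119<<7 -> acc=15262 shift=14 [end]
Varint 3: bytes[5:7] = 9E 77 -> value 15262 (2 byte(s))
  byte[7]=0xDA cont=1 payload=0x5A=90: acc |= 90<<0 -> acc=90 shift=7
  byte[8]=0xEB cont=1 payload=0x6B=107: acc |= 107<<7 -> acc=13786 shift=14
  byte[9]=0x36 cont=0 payload=0x36=54: acc |= 54<<14 -> acc=898522 shift=21 [end]
Varint 4: bytes[7:10] = DA EB 36 -> value 898522 (3 byte(s))
  byte[10]=0x82 cont=1 payload=0x02=2: acc |= 2<<0 -> acc=2 shift=7
  byte[11]=0xCF cont=1 payload=0x4F=79: acc |= 79<<7 -> acc=10114 shift=14
  byte[12]=0x10 cont=0 payload=0x10=16: acc |= 16<<14 -> acc=272258 shift=21 [end]
Varint 5: bytes[10:13] = 82 CF 10 -> value 272258 (3 byte(s))
  byte[13]=0xEC cont=1 payload=0x6C=108: acc |= 108<<0 -> acc=108 shift=7
  byte[14]=0x17 cont=0 payload=0x17=23: acc |= 23<<7 -> acc=3052 shift=14 [end]
Varint 6: bytes[13:15] = EC 17 -> value 3052 (2 byte(s))
  byte[15]=0xA3 cont=1 payload=0x23=35: acc |= 35<<0 -> acc=35 shift=7
  byte[16]=0x32 cont=0 payload=0x32=50: acc |= 50<<7 -> acc=6435 shift=14 [end]
Varint 7: bytes[15:17] = A3 32 -> value 6435 (2 byte(s))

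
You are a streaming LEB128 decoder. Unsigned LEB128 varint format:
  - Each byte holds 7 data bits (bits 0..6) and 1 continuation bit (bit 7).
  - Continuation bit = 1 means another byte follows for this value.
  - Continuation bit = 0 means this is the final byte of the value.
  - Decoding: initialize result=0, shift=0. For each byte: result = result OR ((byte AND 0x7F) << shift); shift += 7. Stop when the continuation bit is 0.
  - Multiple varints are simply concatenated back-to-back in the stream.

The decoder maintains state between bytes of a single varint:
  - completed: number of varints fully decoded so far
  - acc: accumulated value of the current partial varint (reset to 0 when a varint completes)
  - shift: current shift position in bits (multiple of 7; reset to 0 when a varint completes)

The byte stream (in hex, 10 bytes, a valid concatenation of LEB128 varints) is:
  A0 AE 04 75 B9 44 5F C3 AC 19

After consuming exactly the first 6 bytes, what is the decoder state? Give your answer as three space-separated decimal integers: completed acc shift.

Answer: 3 0 0

Derivation:
byte[0]=0xA0 cont=1 payload=0x20: acc |= 32<<0 -> completed=0 acc=32 shift=7
byte[1]=0xAE cont=1 payload=0x2E: acc |= 46<<7 -> completed=0 acc=5920 shift=14
byte[2]=0x04 cont=0 payload=0x04: varint #1 complete (value=71456); reset -> completed=1 acc=0 shift=0
byte[3]=0x75 cont=0 payload=0x75: varint #2 complete (value=117); reset -> completed=2 acc=0 shift=0
byte[4]=0xB9 cont=1 payload=0x39: acc |= 57<<0 -> completed=2 acc=57 shift=7
byte[5]=0x44 cont=0 payload=0x44: varint #3 complete (value=8761); reset -> completed=3 acc=0 shift=0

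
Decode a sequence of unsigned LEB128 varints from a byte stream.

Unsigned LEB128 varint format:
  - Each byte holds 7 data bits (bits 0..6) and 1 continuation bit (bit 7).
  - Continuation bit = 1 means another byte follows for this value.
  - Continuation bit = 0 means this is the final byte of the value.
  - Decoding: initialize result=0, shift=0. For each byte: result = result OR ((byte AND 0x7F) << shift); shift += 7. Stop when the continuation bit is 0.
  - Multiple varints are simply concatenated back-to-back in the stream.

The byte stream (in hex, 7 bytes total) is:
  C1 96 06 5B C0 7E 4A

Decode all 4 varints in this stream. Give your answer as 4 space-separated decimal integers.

  byte[0]=0xC1 cont=1 payload=0x41=65: acc |= 65<<0 -> acc=65 shift=7
  byte[1]=0x96 cont=1 payload=0x16=22: acc |= 22<<7 -> acc=2881 shift=14
  byte[2]=0x06 cont=0 payload=0x06=6: acc |= 6<<14 -> acc=101185 shift=21 [end]
Varint 1: bytes[0:3] = C1 96 06 -> value 101185 (3 byte(s))
  byte[3]=0x5B cont=0 payload=0x5B=91: acc |= 91<<0 -> acc=91 shift=7 [end]
Varint 2: bytes[3:4] = 5B -> value 91 (1 byte(s))
  byte[4]=0xC0 cont=1 payload=0x40=64: acc |= 64<<0 -> acc=64 shift=7
  byte[5]=0x7E cont=0 payload=0x7E=126: acc |= 126<<7 -> acc=16192 shift=14 [end]
Varint 3: bytes[4:6] = C0 7E -> value 16192 (2 byte(s))
  byte[6]=0x4A cont=0 payload=0x4A=74: acc |= 74<<0 -> acc=74 shift=7 [end]
Varint 4: bytes[6:7] = 4A -> value 74 (1 byte(s))

Answer: 101185 91 16192 74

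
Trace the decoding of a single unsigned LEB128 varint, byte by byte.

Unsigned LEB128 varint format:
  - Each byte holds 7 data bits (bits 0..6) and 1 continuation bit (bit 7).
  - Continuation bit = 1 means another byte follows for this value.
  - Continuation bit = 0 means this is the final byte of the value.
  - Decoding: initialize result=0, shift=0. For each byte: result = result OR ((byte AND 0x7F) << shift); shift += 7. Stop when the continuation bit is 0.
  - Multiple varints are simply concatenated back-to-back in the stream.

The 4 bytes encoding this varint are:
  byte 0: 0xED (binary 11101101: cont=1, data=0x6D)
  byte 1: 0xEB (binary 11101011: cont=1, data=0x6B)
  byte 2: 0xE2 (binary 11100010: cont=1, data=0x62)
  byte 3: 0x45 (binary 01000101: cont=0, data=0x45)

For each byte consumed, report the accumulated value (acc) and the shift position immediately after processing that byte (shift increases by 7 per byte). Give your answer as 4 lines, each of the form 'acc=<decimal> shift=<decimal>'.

Answer: acc=109 shift=7
acc=13805 shift=14
acc=1619437 shift=21
acc=146322925 shift=28

Derivation:
byte 0=0xED: payload=0x6D=109, contrib = 109<<0 = 109; acc -> 109, shift -> 7
byte 1=0xEB: payload=0x6B=107, contrib = 107<<7 = 13696; acc -> 13805, shift -> 14
byte 2=0xE2: payload=0x62=98, contrib = 98<<14 = 1605632; acc -> 1619437, shift -> 21
byte 3=0x45: payload=0x45=69, contrib = 69<<21 = 144703488; acc -> 146322925, shift -> 28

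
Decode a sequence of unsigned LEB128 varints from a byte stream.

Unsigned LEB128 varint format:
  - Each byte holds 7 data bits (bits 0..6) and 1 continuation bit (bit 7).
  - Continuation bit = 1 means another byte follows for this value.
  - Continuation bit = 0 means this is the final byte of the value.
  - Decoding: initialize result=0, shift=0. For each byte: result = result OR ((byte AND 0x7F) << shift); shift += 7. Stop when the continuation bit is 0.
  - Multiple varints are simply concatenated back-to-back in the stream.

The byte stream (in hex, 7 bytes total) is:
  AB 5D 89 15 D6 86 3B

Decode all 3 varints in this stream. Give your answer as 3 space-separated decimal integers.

Answer: 11947 2697 967510

Derivation:
  byte[0]=0xAB cont=1 payload=0x2B=43: acc |= 43<<0 -> acc=43 shift=7
  byte[1]=0x5D cont=0 payload=0x5D=93: acc |= 93<<7 -> acc=11947 shift=14 [end]
Varint 1: bytes[0:2] = AB 5D -> value 11947 (2 byte(s))
  byte[2]=0x89 cont=1 payload=0x09=9: acc |= 9<<0 -> acc=9 shift=7
  byte[3]=0x15 cont=0 payload=0x15=21: acc |= 21<<7 -> acc=2697 shift=14 [end]
Varint 2: bytes[2:4] = 89 15 -> value 2697 (2 byte(s))
  byte[4]=0xD6 cont=1 payload=0x56=86: acc |= 86<<0 -> acc=86 shift=7
  byte[5]=0x86 cont=1 payload=0x06=6: acc |= 6<<7 -> acc=854 shift=14
  byte[6]=0x3B cont=0 payload=0x3B=59: acc |= 59<<14 -> acc=967510 shift=21 [end]
Varint 3: bytes[4:7] = D6 86 3B -> value 967510 (3 byte(s))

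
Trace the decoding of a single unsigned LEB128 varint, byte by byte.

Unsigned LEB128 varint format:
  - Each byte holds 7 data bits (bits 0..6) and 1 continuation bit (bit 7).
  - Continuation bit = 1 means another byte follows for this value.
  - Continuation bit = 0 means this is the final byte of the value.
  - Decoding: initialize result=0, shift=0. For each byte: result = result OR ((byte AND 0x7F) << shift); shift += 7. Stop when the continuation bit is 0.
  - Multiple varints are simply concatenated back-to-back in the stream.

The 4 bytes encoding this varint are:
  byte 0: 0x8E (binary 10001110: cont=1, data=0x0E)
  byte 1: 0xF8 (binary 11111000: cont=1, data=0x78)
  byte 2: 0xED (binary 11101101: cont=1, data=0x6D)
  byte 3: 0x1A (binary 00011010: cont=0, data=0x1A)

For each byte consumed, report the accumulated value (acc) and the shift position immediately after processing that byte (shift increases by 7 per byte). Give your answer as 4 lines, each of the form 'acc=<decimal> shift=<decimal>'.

byte 0=0x8E: payload=0x0E=14, contrib = 14<<0 = 14; acc -> 14, shift -> 7
byte 1=0xF8: payload=0x78=120, contrib = 120<<7 = 15360; acc -> 15374, shift -> 14
byte 2=0xED: payload=0x6D=109, contrib = 109<<14 = 1785856; acc -> 1801230, shift -> 21
byte 3=0x1A: payload=0x1A=26, contrib = 26<<21 = 54525952; acc -> 56327182, shift -> 28

Answer: acc=14 shift=7
acc=15374 shift=14
acc=1801230 shift=21
acc=56327182 shift=28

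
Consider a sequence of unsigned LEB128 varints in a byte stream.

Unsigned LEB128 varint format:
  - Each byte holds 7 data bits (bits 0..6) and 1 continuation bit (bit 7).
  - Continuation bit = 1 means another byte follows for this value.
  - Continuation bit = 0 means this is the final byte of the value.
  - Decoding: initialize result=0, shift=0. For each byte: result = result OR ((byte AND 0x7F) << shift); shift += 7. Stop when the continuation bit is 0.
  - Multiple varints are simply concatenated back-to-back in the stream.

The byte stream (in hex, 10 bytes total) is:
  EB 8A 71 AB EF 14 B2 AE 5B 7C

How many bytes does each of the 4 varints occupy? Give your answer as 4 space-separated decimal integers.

Answer: 3 3 3 1

Derivation:
  byte[0]=0xEB cont=1 payload=0x6B=107: acc |= 107<<0 -> acc=107 shift=7
  byte[1]=0x8A cont=1 payload=0x0A=10: acc |= 10<<7 -> acc=1387 shift=14
  byte[2]=0x71 cont=0 payload=0x71=113: acc |= 113<<14 -> acc=1852779 shift=21 [end]
Varint 1: bytes[0:3] = EB 8A 71 -> value 1852779 (3 byte(s))
  byte[3]=0xAB cont=1 payload=0x2B=43: acc |= 43<<0 -> acc=43 shift=7
  byte[4]=0xEF cont=1 payload=0x6F=111: acc |= 111<<7 -> acc=14251 shift=14
  byte[5]=0x14 cont=0 payload=0x14=20: acc |= 20<<14 -> acc=341931 shift=21 [end]
Varint 2: bytes[3:6] = AB EF 14 -> value 341931 (3 byte(s))
  byte[6]=0xB2 cont=1 payload=0x32=50: acc |= 50<<0 -> acc=50 shift=7
  byte[7]=0xAE cont=1 payload=0x2E=46: acc |= 46<<7 -> acc=5938 shift=14
  byte[8]=0x5B cont=0 payload=0x5B=91: acc |= 91<<14 -> acc=1496882 shift=21 [end]
Varint 3: bytes[6:9] = B2 AE 5B -> value 1496882 (3 byte(s))
  byte[9]=0x7C cont=0 payload=0x7C=124: acc |= 124<<0 -> acc=124 shift=7 [end]
Varint 4: bytes[9:10] = 7C -> value 124 (1 byte(s))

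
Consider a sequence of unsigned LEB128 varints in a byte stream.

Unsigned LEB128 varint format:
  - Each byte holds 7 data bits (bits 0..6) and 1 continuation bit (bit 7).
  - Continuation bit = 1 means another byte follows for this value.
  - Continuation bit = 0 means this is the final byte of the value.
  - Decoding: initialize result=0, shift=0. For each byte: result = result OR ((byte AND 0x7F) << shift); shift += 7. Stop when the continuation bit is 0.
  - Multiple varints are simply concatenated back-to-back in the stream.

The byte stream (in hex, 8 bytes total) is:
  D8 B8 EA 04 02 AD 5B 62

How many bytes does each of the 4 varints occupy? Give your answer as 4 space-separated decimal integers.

Answer: 4 1 2 1

Derivation:
  byte[0]=0xD8 cont=1 payload=0x58=88: acc |= 88<<0 -> acc=88 shift=7
  byte[1]=0xB8 cont=1 payload=0x38=56: acc |= 56<<7 -> acc=7256 shift=14
  byte[2]=0xEA cont=1 payload=0x6A=106: acc |= 106<<14 -> acc=1743960 shift=21
  byte[3]=0x04 cont=0 payload=0x04=4: acc |= 4<<21 -> acc=10132568 shift=28 [end]
Varint 1: bytes[0:4] = D8 B8 EA 04 -> value 10132568 (4 byte(s))
  byte[4]=0x02 cont=0 payload=0x02=2: acc |= 2<<0 -> acc=2 shift=7 [end]
Varint 2: bytes[4:5] = 02 -> value 2 (1 byte(s))
  byte[5]=0xAD cont=1 payload=0x2D=45: acc |= 45<<0 -> acc=45 shift=7
  byte[6]=0x5B cont=0 payload=0x5B=91: acc |= 91<<7 -> acc=11693 shift=14 [end]
Varint 3: bytes[5:7] = AD 5B -> value 11693 (2 byte(s))
  byte[7]=0x62 cont=0 payload=0x62=98: acc |= 98<<0 -> acc=98 shift=7 [end]
Varint 4: bytes[7:8] = 62 -> value 98 (1 byte(s))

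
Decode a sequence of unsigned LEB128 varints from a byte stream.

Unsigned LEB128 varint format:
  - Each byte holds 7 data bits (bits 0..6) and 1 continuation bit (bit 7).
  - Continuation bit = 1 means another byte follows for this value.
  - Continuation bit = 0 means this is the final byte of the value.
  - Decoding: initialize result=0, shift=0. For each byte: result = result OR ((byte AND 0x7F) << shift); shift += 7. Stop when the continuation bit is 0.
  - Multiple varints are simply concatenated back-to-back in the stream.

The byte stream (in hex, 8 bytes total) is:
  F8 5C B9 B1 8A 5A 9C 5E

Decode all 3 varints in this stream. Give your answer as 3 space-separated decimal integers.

  byte[0]=0xF8 cont=1 payload=0x78=120: acc |= 120<<0 -> acc=120 shift=7
  byte[1]=0x5C cont=0 payload=0x5C=92: acc |= 92<<7 -> acc=11896 shift=14 [end]
Varint 1: bytes[0:2] = F8 5C -> value 11896 (2 byte(s))
  byte[2]=0xB9 cont=1 payload=0x39=57: acc |= 57<<0 -> acc=57 shift=7
  byte[3]=0xB1 cont=1 payload=0x31=49: acc |= 49<<7 -> acc=6329 shift=14
  byte[4]=0x8A cont=1 payload=0x0A=10: acc |= 10<<14 -> acc=170169 shift=21
  byte[5]=0x5A cont=0 payload=0x5A=90: acc |= 90<<21 -> acc=188913849 shift=28 [end]
Varint 2: bytes[2:6] = B9 B1 8A 5A -> value 188913849 (4 byte(s))
  byte[6]=0x9C cont=1 payload=0x1C=28: acc |= 28<<0 -> acc=28 shift=7
  byte[7]=0x5E cont=0 payload=0x5E=94: acc |= 94<<7 -> acc=12060 shift=14 [end]
Varint 3: bytes[6:8] = 9C 5E -> value 12060 (2 byte(s))

Answer: 11896 188913849 12060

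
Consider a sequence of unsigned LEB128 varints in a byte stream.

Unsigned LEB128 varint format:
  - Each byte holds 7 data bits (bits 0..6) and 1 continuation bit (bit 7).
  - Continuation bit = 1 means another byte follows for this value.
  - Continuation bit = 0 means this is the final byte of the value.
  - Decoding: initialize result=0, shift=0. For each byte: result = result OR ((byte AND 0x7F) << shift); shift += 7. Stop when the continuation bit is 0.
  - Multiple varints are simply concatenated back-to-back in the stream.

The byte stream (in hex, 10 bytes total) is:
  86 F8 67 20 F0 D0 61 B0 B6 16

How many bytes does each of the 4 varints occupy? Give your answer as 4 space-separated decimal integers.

  byte[0]=0x86 cont=1 payload=0x06=6: acc |= 6<<0 -> acc=6 shift=7
  byte[1]=0xF8 cont=1 payload=0x78=120: acc |= 120<<7 -> acc=15366 shift=14
  byte[2]=0x67 cont=0 payload=0x67=103: acc |= 103<<14 -> acc=1702918 shift=21 [end]
Varint 1: bytes[0:3] = 86 F8 67 -> value 1702918 (3 byte(s))
  byte[3]=0x20 cont=0 payload=0x20=32: acc |= 32<<0 -> acc=32 shift=7 [end]
Varint 2: bytes[3:4] = 20 -> value 32 (1 byte(s))
  byte[4]=0xF0 cont=1 payload=0x70=112: acc |= 112<<0 -> acc=112 shift=7
  byte[5]=0xD0 cont=1 payload=0x50=80: acc |= 80<<7 -> acc=10352 shift=14
  byte[6]=0x61 cont=0 payload=0x61=97: acc |= 97<<14 -> acc=1599600 shift=21 [end]
Varint 3: bytes[4:7] = F0 D0 61 -> value 1599600 (3 byte(s))
  byte[7]=0xB0 cont=1 payload=0x30=48: acc |= 48<<0 -> acc=48 shift=7
  byte[8]=0xB6 cont=1 payload=0x36=54: acc |= 54<<7 -> acc=6960 shift=14
  byte[9]=0x16 cont=0 payload=0x16=22: acc |= 22<<14 -> acc=367408 shift=21 [end]
Varint 4: bytes[7:10] = B0 B6 16 -> value 367408 (3 byte(s))

Answer: 3 1 3 3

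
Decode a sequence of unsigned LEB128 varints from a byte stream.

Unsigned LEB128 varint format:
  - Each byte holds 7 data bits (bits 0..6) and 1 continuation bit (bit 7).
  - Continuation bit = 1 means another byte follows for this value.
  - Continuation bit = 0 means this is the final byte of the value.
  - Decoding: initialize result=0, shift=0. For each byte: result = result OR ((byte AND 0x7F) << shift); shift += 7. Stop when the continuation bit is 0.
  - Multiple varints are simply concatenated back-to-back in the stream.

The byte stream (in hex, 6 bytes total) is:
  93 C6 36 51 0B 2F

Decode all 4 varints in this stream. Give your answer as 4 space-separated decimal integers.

Answer: 893715 81 11 47

Derivation:
  byte[0]=0x93 cont=1 payload=0x13=19: acc |= 19<<0 -> acc=19 shift=7
  byte[1]=0xC6 cont=1 payload=0x46=70: acc |= 70<<7 -> acc=8979 shift=14
  byte[2]=0x36 cont=0 payload=0x36=54: acc |= 54<<14 -> acc=893715 shift=21 [end]
Varint 1: bytes[0:3] = 93 C6 36 -> value 893715 (3 byte(s))
  byte[3]=0x51 cont=0 payload=0x51=81: acc |= 81<<0 -> acc=81 shift=7 [end]
Varint 2: bytes[3:4] = 51 -> value 81 (1 byte(s))
  byte[4]=0x0B cont=0 payload=0x0B=11: acc |= 11<<0 -> acc=11 shift=7 [end]
Varint 3: bytes[4:5] = 0B -> value 11 (1 byte(s))
  byte[5]=0x2F cont=0 payload=0x2F=47: acc |= 47<<0 -> acc=47 shift=7 [end]
Varint 4: bytes[5:6] = 2F -> value 47 (1 byte(s))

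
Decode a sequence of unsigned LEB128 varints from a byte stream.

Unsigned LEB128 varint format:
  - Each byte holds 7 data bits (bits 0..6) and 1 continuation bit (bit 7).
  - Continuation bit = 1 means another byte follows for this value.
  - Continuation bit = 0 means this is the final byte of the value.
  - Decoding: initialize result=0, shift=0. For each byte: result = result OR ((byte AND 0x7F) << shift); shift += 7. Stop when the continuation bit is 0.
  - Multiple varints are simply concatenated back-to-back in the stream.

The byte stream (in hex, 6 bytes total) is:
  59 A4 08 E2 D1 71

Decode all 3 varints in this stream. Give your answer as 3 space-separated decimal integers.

Answer: 89 1060 1861858

Derivation:
  byte[0]=0x59 cont=0 payload=0x59=89: acc |= 89<<0 -> acc=89 shift=7 [end]
Varint 1: bytes[0:1] = 59 -> value 89 (1 byte(s))
  byte[1]=0xA4 cont=1 payload=0x24=36: acc |= 36<<0 -> acc=36 shift=7
  byte[2]=0x08 cont=0 payload=0x08=8: acc |= 8<<7 -> acc=1060 shift=14 [end]
Varint 2: bytes[1:3] = A4 08 -> value 1060 (2 byte(s))
  byte[3]=0xE2 cont=1 payload=0x62=98: acc |= 98<<0 -> acc=98 shift=7
  byte[4]=0xD1 cont=1 payload=0x51=81: acc |= 81<<7 -> acc=10466 shift=14
  byte[5]=0x71 cont=0 payload=0x71=113: acc |= 113<<14 -> acc=1861858 shift=21 [end]
Varint 3: bytes[3:6] = E2 D1 71 -> value 1861858 (3 byte(s))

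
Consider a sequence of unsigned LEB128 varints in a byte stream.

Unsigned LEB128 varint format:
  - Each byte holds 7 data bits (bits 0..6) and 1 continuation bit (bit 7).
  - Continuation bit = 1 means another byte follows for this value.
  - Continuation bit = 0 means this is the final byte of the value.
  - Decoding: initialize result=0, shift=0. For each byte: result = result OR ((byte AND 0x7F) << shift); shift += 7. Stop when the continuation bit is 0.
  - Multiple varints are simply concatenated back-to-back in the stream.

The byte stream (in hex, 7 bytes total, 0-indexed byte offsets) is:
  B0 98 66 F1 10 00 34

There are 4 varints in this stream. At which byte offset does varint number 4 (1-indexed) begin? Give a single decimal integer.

  byte[0]=0xB0 cont=1 payload=0x30=48: acc |= 48<<0 -> acc=48 shift=7
  byte[1]=0x98 cont=1 payload=0x18=24: acc |= 24<<7 -> acc=3120 shift=14
  byte[2]=0x66 cont=0 payload=0x66=102: acc |= 102<<14 -> acc=1674288 shift=21 [end]
Varint 1: bytes[0:3] = B0 98 66 -> value 1674288 (3 byte(s))
  byte[3]=0xF1 cont=1 payload=0x71=113: acc |= 113<<0 -> acc=113 shift=7
  byte[4]=0x10 cont=0 payload=0x10=16: acc |= 16<<7 -> acc=2161 shift=14 [end]
Varint 2: bytes[3:5] = F1 10 -> value 2161 (2 byte(s))
  byte[5]=0x00 cont=0 payload=0x00=0: acc |= 0<<0 -> acc=0 shift=7 [end]
Varint 3: bytes[5:6] = 00 -> value 0 (1 byte(s))
  byte[6]=0x34 cont=0 payload=0x34=52: acc |= 52<<0 -> acc=52 shift=7 [end]
Varint 4: bytes[6:7] = 34 -> value 52 (1 byte(s))

Answer: 6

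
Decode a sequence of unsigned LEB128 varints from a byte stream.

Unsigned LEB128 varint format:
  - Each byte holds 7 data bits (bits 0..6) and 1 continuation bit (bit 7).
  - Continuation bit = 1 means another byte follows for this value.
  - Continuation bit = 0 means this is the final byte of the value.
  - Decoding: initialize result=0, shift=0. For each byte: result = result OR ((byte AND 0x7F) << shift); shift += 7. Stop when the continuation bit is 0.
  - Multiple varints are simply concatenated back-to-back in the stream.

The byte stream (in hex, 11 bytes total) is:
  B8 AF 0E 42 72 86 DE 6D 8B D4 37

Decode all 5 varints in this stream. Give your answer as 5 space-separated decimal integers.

  byte[0]=0xB8 cont=1 payload=0x38=56: acc |= 56<<0 -> acc=56 shift=7
  byte[1]=0xAF cont=1 payload=0x2F=47: acc |= 47<<7 -> acc=6072 shift=14
  byte[2]=0x0E cont=0 payload=0x0E=14: acc |= 14<<14 -> acc=235448 shift=21 [end]
Varint 1: bytes[0:3] = B8 AF 0E -> value 235448 (3 byte(s))
  byte[3]=0x42 cont=0 payload=0x42=66: acc |= 66<<0 -> acc=66 shift=7 [end]
Varint 2: bytes[3:4] = 42 -> value 66 (1 byte(s))
  byte[4]=0x72 cont=0 payload=0x72=114: acc |= 114<<0 -> acc=114 shift=7 [end]
Varint 3: bytes[4:5] = 72 -> value 114 (1 byte(s))
  byte[5]=0x86 cont=1 payload=0x06=6: acc |= 6<<0 -> acc=6 shift=7
  byte[6]=0xDE cont=1 payload=0x5E=94: acc |= 94<<7 -> acc=12038 shift=14
  byte[7]=0x6D cont=0 payload=0x6D=109: acc |= 109<<14 -> acc=1797894 shift=21 [end]
Varint 4: bytes[5:8] = 86 DE 6D -> value 1797894 (3 byte(s))
  byte[8]=0x8B cont=1 payload=0x0B=11: acc |= 11<<0 -> acc=11 shift=7
  byte[9]=0xD4 cont=1 payload=0x54=84: acc |= 84<<7 -> acc=10763 shift=14
  byte[10]=0x37 cont=0 payload=0x37=55: acc |= 55<<14 -> acc=911883 shift=21 [end]
Varint 5: bytes[8:11] = 8B D4 37 -> value 911883 (3 byte(s))

Answer: 235448 66 114 1797894 911883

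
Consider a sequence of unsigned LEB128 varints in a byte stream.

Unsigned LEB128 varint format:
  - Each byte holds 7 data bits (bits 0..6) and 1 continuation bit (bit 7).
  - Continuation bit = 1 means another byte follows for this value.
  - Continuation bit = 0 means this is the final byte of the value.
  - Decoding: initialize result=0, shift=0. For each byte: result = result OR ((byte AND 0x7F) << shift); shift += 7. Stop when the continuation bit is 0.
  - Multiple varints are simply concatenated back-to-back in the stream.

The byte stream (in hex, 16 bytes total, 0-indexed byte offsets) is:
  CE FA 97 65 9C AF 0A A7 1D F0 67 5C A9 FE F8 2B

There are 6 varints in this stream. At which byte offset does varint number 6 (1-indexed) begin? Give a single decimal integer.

Answer: 12

Derivation:
  byte[0]=0xCE cont=1 payload=0x4E=78: acc |= 78<<0 -> acc=78 shift=7
  byte[1]=0xFA cont=1 payload=0x7A=122: acc |= 122<<7 -> acc=15694 shift=14
  byte[2]=0x97 cont=1 payload=0x17=23: acc |= 23<<14 -> acc=392526 shift=21
  byte[3]=0x65 cont=0 payload=0x65=101: acc |= 101<<21 -> acc=212204878 shift=28 [end]
Varint 1: bytes[0:4] = CE FA 97 65 -> value 212204878 (4 byte(s))
  byte[4]=0x9C cont=1 payload=0x1C=28: acc |= 28<<0 -> acc=28 shift=7
  byte[5]=0xAF cont=1 payload=0x2F=47: acc |= 47<<7 -> acc=6044 shift=14
  byte[6]=0x0A cont=0 payload=0x0A=10: acc |= 10<<14 -> acc=169884 shift=21 [end]
Varint 2: bytes[4:7] = 9C AF 0A -> value 169884 (3 byte(s))
  byte[7]=0xA7 cont=1 payload=0x27=39: acc |= 39<<0 -> acc=39 shift=7
  byte[8]=0x1D cont=0 payload=0x1D=29: acc |= 29<<7 -> acc=3751 shift=14 [end]
Varint 3: bytes[7:9] = A7 1D -> value 3751 (2 byte(s))
  byte[9]=0xF0 cont=1 payload=0x70=112: acc |= 112<<0 -> acc=112 shift=7
  byte[10]=0x67 cont=0 payload=0x67=103: acc |= 103<<7 -> acc=13296 shift=14 [end]
Varint 4: bytes[9:11] = F0 67 -> value 13296 (2 byte(s))
  byte[11]=0x5C cont=0 payload=0x5C=92: acc |= 92<<0 -> acc=92 shift=7 [end]
Varint 5: bytes[11:12] = 5C -> value 92 (1 byte(s))
  byte[12]=0xA9 cont=1 payload=0x29=41: acc |= 41<<0 -> acc=41 shift=7
  byte[13]=0xFE cont=1 payload=0x7E=126: acc |= 126<<7 -> acc=16169 shift=14
  byte[14]=0xF8 cont=1 payload=0x78=120: acc |= 120<<14 -> acc=1982249 shift=21
  byte[15]=0x2B cont=0 payload=0x2B=43: acc |= 43<<21 -> acc=92159785 shift=28 [end]
Varint 6: bytes[12:16] = A9 FE F8 2B -> value 92159785 (4 byte(s))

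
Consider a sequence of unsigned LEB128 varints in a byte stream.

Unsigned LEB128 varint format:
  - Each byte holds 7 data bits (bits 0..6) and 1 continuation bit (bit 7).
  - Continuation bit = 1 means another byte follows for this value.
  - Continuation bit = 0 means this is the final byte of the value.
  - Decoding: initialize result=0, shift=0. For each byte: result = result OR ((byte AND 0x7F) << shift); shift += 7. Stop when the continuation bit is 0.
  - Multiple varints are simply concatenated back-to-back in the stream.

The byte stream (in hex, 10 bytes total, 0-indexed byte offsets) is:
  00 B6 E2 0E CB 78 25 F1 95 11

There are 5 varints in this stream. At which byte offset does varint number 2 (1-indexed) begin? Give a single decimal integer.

Answer: 1

Derivation:
  byte[0]=0x00 cont=0 payload=0x00=0: acc |= 0<<0 -> acc=0 shift=7 [end]
Varint 1: bytes[0:1] = 00 -> value 0 (1 byte(s))
  byte[1]=0xB6 cont=1 payload=0x36=54: acc |= 54<<0 -> acc=54 shift=7
  byte[2]=0xE2 cont=1 payload=0x62=98: acc |= 98<<7 -> acc=12598 shift=14
  byte[3]=0x0E cont=0 payload=0x0E=14: acc |= 14<<14 -> acc=241974 shift=21 [end]
Varint 2: bytes[1:4] = B6 E2 0E -> value 241974 (3 byte(s))
  byte[4]=0xCB cont=1 payload=0x4B=75: acc |= 75<<0 -> acc=75 shift=7
  byte[5]=0x78 cont=0 payload=0x78=120: acc |= 120<<7 -> acc=15435 shift=14 [end]
Varint 3: bytes[4:6] = CB 78 -> value 15435 (2 byte(s))
  byte[6]=0x25 cont=0 payload=0x25=37: acc |= 37<<0 -> acc=37 shift=7 [end]
Varint 4: bytes[6:7] = 25 -> value 37 (1 byte(s))
  byte[7]=0xF1 cont=1 payload=0x71=113: acc |= 113<<0 -> acc=113 shift=7
  byte[8]=0x95 cont=1 payload=0x15=21: acc |= 21<<7 -> acc=2801 shift=14
  byte[9]=0x11 cont=0 payload=0x11=17: acc |= 17<<14 -> acc=281329 shift=21 [end]
Varint 5: bytes[7:10] = F1 95 11 -> value 281329 (3 byte(s))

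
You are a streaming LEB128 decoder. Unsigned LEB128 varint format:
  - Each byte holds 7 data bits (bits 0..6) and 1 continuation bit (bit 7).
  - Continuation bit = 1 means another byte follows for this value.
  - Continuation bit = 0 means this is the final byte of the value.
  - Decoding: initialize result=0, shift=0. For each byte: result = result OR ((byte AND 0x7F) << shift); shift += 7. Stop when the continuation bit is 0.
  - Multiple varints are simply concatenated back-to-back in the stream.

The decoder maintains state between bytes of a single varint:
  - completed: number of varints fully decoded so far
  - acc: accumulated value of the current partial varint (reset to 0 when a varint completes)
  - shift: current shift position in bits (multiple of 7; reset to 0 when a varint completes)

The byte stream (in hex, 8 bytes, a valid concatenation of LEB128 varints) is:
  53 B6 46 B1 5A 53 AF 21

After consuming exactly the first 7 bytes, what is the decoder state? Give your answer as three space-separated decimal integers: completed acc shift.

Answer: 4 47 7

Derivation:
byte[0]=0x53 cont=0 payload=0x53: varint #1 complete (value=83); reset -> completed=1 acc=0 shift=0
byte[1]=0xB6 cont=1 payload=0x36: acc |= 54<<0 -> completed=1 acc=54 shift=7
byte[2]=0x46 cont=0 payload=0x46: varint #2 complete (value=9014); reset -> completed=2 acc=0 shift=0
byte[3]=0xB1 cont=1 payload=0x31: acc |= 49<<0 -> completed=2 acc=49 shift=7
byte[4]=0x5A cont=0 payload=0x5A: varint #3 complete (value=11569); reset -> completed=3 acc=0 shift=0
byte[5]=0x53 cont=0 payload=0x53: varint #4 complete (value=83); reset -> completed=4 acc=0 shift=0
byte[6]=0xAF cont=1 payload=0x2F: acc |= 47<<0 -> completed=4 acc=47 shift=7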